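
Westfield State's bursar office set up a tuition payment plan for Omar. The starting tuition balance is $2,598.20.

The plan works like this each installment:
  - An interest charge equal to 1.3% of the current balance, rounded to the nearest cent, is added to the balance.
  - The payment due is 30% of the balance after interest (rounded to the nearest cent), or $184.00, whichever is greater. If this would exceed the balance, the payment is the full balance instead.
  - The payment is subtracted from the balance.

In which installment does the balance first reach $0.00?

Installment 1: opening $2,598.20; interest $33.78 → $2,631.98; payment $789.59; balance $1,842.39
Installment 2: opening $1,842.39; interest $23.95 → $1,866.34; payment $559.90; balance $1,306.44
Installment 3: opening $1,306.44; interest $16.98 → $1,323.42; payment $397.03; balance $926.39
Installment 4: opening $926.39; interest $12.04 → $938.43; payment $281.53; balance $656.90
Installment 5: opening $656.90; interest $8.54 → $665.44; payment $199.63; balance $465.81
Installment 6: opening $465.81; interest $6.06 → $471.87; payment $184.00; balance $287.87
Installment 7: opening $287.87; interest $3.74 → $291.61; payment $184.00; balance $107.61
Installment 8: opening $107.61; interest $1.40 → $109.01; payment $109.01; balance $0.00
Balance reaches $0.00 in installment 8.

8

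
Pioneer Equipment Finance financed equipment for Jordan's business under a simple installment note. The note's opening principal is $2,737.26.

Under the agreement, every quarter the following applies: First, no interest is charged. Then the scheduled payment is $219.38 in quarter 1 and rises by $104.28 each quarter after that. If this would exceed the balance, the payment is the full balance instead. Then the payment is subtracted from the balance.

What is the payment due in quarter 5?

$636.50

Quarter 1: opening $2,737.26; payment $219.38; balance $2,517.88
Quarter 2: opening $2,517.88; payment $323.66; balance $2,194.22
Quarter 3: opening $2,194.22; payment $427.94; balance $1,766.28
Quarter 4: opening $1,766.28; payment $532.22; balance $1,234.06
Quarter 5: opening $1,234.06; payment $636.50; balance $597.56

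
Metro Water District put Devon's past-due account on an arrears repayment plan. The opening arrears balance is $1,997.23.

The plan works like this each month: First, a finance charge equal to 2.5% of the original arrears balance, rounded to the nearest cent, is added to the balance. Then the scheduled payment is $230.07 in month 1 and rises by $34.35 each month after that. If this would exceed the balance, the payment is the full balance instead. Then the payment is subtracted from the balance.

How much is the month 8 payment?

Month 1: opening $1,997.23; interest $49.93 → $2,047.16; payment $230.07; balance $1,817.09
Month 2: opening $1,817.09; interest $49.93 → $1,867.02; payment $264.42; balance $1,602.60
Month 3: opening $1,602.60; interest $49.93 → $1,652.53; payment $298.77; balance $1,353.76
Month 4: opening $1,353.76; interest $49.93 → $1,403.69; payment $333.12; balance $1,070.57
Month 5: opening $1,070.57; interest $49.93 → $1,120.50; payment $367.47; balance $753.03
Month 6: opening $753.03; interest $49.93 → $802.96; payment $401.82; balance $401.14
Month 7: opening $401.14; interest $49.93 → $451.07; payment $436.17; balance $14.90
Month 8: opening $14.90; interest $49.93 → $64.83; payment $64.83; balance $0.00

$64.83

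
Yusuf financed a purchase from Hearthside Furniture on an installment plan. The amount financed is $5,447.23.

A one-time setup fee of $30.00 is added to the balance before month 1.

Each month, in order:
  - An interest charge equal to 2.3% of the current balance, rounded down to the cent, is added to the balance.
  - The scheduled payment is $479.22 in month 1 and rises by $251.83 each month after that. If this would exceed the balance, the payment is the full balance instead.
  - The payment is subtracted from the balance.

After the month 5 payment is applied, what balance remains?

# | Opening | Interest | Payment | End bal
1 | $5,477.23 | $125.97 | $479.22 | $5,123.98
2 | $5,123.98 | $117.85 | $731.05 | $4,510.78
3 | $4,510.78 | $103.74 | $982.88 | $3,631.64
4 | $3,631.64 | $83.52 | $1,234.71 | $2,480.45
5 | $2,480.45 | $57.05 | $1,486.54 | $1,050.96

$1,050.96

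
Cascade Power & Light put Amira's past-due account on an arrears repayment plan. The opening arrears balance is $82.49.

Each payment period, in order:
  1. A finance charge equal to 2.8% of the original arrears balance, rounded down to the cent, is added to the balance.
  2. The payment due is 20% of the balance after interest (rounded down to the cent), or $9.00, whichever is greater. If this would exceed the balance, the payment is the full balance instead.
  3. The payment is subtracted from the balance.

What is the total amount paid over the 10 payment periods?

$105.49

Payment period 1: opening $82.49; interest $2.30 → $84.79; payment $16.95; balance $67.84
Payment period 2: opening $67.84; interest $2.30 → $70.14; payment $14.02; balance $56.12
Payment period 3: opening $56.12; interest $2.30 → $58.42; payment $11.68; balance $46.74
Payment period 4: opening $46.74; interest $2.30 → $49.04; payment $9.80; balance $39.24
Payment period 5: opening $39.24; interest $2.30 → $41.54; payment $9.00; balance $32.54
Payment period 6: opening $32.54; interest $2.30 → $34.84; payment $9.00; balance $25.84
Payment period 7: opening $25.84; interest $2.30 → $28.14; payment $9.00; balance $19.14
Payment period 8: opening $19.14; interest $2.30 → $21.44; payment $9.00; balance $12.44
Payment period 9: opening $12.44; interest $2.30 → $14.74; payment $9.00; balance $5.74
Payment period 10: opening $5.74; interest $2.30 → $8.04; payment $8.04; balance $0.00
Total paid: $105.49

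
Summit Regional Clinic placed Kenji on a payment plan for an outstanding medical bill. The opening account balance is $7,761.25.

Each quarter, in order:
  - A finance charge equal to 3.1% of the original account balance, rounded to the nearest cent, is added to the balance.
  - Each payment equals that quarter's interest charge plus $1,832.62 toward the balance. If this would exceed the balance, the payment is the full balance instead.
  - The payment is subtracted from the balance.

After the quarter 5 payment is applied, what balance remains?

Quarter 1: opening $7,761.25; interest $240.60 → $8,001.85; payment $2,073.22; balance $5,928.63
Quarter 2: opening $5,928.63; interest $240.60 → $6,169.23; payment $2,073.22; balance $4,096.01
Quarter 3: opening $4,096.01; interest $240.60 → $4,336.61; payment $2,073.22; balance $2,263.39
Quarter 4: opening $2,263.39; interest $240.60 → $2,503.99; payment $2,073.22; balance $430.77
Quarter 5: opening $430.77; interest $240.60 → $671.37; payment $671.37; balance $0.00

$0.00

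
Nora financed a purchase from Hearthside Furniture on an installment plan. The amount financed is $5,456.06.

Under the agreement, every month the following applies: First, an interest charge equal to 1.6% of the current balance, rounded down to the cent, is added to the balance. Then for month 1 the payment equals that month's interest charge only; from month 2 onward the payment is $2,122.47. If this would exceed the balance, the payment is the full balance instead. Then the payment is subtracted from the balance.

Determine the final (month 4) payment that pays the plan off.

$1,374.79

Month 1: opening $5,456.06; interest $87.29 → $5,543.35; payment $87.29; balance $5,456.06
Month 2: opening $5,456.06; interest $87.29 → $5,543.35; payment $2,122.47; balance $3,420.88
Month 3: opening $3,420.88; interest $54.73 → $3,475.61; payment $2,122.47; balance $1,353.14
Month 4: opening $1,353.14; interest $21.65 → $1,374.79; payment $1,374.79; balance $0.00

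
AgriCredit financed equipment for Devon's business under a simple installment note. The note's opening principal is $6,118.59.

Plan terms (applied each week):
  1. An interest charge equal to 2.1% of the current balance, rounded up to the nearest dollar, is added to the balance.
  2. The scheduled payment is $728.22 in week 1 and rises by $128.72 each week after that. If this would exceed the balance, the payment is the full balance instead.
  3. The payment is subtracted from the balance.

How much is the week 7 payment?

$351.47

Week 1: opening $6,118.59; interest $129.00 → $6,247.59; payment $728.22; balance $5,519.37
Week 2: opening $5,519.37; interest $116.00 → $5,635.37; payment $856.94; balance $4,778.43
Week 3: opening $4,778.43; interest $101.00 → $4,879.43; payment $985.66; balance $3,893.77
Week 4: opening $3,893.77; interest $82.00 → $3,975.77; payment $1,114.38; balance $2,861.39
Week 5: opening $2,861.39; interest $61.00 → $2,922.39; payment $1,243.10; balance $1,679.29
Week 6: opening $1,679.29; interest $36.00 → $1,715.29; payment $1,371.82; balance $343.47
Week 7: opening $343.47; interest $8.00 → $351.47; payment $351.47; balance $0.00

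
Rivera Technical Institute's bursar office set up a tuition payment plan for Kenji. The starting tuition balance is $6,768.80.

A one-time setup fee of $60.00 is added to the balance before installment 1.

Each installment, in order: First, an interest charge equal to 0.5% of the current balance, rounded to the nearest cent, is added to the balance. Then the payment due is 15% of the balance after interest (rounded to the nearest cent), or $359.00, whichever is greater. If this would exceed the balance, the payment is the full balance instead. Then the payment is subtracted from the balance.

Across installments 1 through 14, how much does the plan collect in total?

$7,027.82

Installment 1: opening $6,828.80; interest $34.14 → $6,862.94; payment $1,029.44; balance $5,833.50
Installment 2: opening $5,833.50; interest $29.17 → $5,862.67; payment $879.40; balance $4,983.27
Installment 3: opening $4,983.27; interest $24.92 → $5,008.19; payment $751.23; balance $4,256.96
Installment 4: opening $4,256.96; interest $21.28 → $4,278.24; payment $641.74; balance $3,636.50
Installment 5: opening $3,636.50; interest $18.18 → $3,654.68; payment $548.20; balance $3,106.48
Installment 6: opening $3,106.48; interest $15.53 → $3,122.01; payment $468.30; balance $2,653.71
Installment 7: opening $2,653.71; interest $13.27 → $2,666.98; payment $400.05; balance $2,266.93
Installment 8: opening $2,266.93; interest $11.33 → $2,278.26; payment $359.00; balance $1,919.26
Installment 9: opening $1,919.26; interest $9.60 → $1,928.86; payment $359.00; balance $1,569.86
Installment 10: opening $1,569.86; interest $7.85 → $1,577.71; payment $359.00; balance $1,218.71
Installment 11: opening $1,218.71; interest $6.09 → $1,224.80; payment $359.00; balance $865.80
Installment 12: opening $865.80; interest $4.33 → $870.13; payment $359.00; balance $511.13
Installment 13: opening $511.13; interest $2.56 → $513.69; payment $359.00; balance $154.69
Installment 14: opening $154.69; interest $0.77 → $155.46; payment $155.46; balance $0.00
Total paid: $7,027.82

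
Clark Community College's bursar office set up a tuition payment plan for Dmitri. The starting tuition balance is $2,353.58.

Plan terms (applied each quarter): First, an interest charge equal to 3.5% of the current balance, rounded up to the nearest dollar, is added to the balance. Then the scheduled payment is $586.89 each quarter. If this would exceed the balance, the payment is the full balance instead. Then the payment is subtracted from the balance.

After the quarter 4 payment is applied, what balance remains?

# | Opening | Interest | Payment | End bal
1 | $2,353.58 | $83.00 | $586.89 | $1,849.69
2 | $1,849.69 | $65.00 | $586.89 | $1,327.80
3 | $1,327.80 | $47.00 | $586.89 | $787.91
4 | $787.91 | $28.00 | $586.89 | $229.02

$229.02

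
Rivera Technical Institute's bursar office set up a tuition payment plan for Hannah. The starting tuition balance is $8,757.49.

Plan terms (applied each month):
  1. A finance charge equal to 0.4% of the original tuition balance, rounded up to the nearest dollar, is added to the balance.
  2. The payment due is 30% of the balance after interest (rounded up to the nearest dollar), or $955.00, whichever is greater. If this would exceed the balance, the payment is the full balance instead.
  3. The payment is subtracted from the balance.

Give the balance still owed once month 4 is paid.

# | Opening | Interest | Payment | End bal
1 | $8,757.49 | $36.00 | $2,639.00 | $6,154.49
2 | $6,154.49 | $36.00 | $1,858.00 | $4,332.49
3 | $4,332.49 | $36.00 | $1,311.00 | $3,057.49
4 | $3,057.49 | $36.00 | $955.00 | $2,138.49

$2,138.49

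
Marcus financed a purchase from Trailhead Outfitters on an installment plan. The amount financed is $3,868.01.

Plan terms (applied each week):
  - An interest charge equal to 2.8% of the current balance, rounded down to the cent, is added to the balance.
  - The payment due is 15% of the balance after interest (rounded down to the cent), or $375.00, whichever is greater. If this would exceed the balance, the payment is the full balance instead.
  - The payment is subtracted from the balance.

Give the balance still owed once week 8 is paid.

Week 1: opening $3,868.01; interest $108.30 → $3,976.31; payment $596.44; balance $3,379.87
Week 2: opening $3,379.87; interest $94.63 → $3,474.50; payment $521.17; balance $2,953.33
Week 3: opening $2,953.33; interest $82.69 → $3,036.02; payment $455.40; balance $2,580.62
Week 4: opening $2,580.62; interest $72.25 → $2,652.87; payment $397.93; balance $2,254.94
Week 5: opening $2,254.94; interest $63.13 → $2,318.07; payment $375.00; balance $1,943.07
Week 6: opening $1,943.07; interest $54.40 → $1,997.47; payment $375.00; balance $1,622.47
Week 7: opening $1,622.47; interest $45.42 → $1,667.89; payment $375.00; balance $1,292.89
Week 8: opening $1,292.89; interest $36.20 → $1,329.09; payment $375.00; balance $954.09

$954.09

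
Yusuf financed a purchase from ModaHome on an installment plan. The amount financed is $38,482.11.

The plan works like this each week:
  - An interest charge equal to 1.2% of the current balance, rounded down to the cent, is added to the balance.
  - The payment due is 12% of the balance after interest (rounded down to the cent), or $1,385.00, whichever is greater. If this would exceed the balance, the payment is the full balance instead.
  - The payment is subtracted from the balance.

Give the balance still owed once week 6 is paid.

$19,197.20

Week 1: opening $38,482.11; interest $461.78 → $38,943.89; payment $4,673.26; balance $34,270.63
Week 2: opening $34,270.63; interest $411.24 → $34,681.87; payment $4,161.82; balance $30,520.05
Week 3: opening $30,520.05; interest $366.24 → $30,886.29; payment $3,706.35; balance $27,179.94
Week 4: opening $27,179.94; interest $326.15 → $27,506.09; payment $3,300.73; balance $24,205.36
Week 5: opening $24,205.36; interest $290.46 → $24,495.82; payment $2,939.49; balance $21,556.33
Week 6: opening $21,556.33; interest $258.67 → $21,815.00; payment $2,617.80; balance $19,197.20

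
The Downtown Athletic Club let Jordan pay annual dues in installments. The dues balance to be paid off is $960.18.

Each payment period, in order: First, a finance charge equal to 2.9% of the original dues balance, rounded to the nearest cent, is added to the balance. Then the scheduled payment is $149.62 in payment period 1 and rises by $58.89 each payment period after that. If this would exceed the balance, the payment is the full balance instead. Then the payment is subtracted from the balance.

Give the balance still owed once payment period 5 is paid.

$0.00

Payment period 1: opening $960.18; interest $27.85 → $988.03; payment $149.62; balance $838.41
Payment period 2: opening $838.41; interest $27.85 → $866.26; payment $208.51; balance $657.75
Payment period 3: opening $657.75; interest $27.85 → $685.60; payment $267.40; balance $418.20
Payment period 4: opening $418.20; interest $27.85 → $446.05; payment $326.29; balance $119.76
Payment period 5: opening $119.76; interest $27.85 → $147.61; payment $147.61; balance $0.00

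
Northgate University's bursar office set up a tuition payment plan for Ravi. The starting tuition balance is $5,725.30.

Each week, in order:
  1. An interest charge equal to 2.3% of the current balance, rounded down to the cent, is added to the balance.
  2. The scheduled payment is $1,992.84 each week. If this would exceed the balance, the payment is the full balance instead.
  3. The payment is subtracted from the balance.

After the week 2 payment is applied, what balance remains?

$1,960.17

Week 1: opening $5,725.30; interest $131.68 → $5,856.98; payment $1,992.84; balance $3,864.14
Week 2: opening $3,864.14; interest $88.87 → $3,953.01; payment $1,992.84; balance $1,960.17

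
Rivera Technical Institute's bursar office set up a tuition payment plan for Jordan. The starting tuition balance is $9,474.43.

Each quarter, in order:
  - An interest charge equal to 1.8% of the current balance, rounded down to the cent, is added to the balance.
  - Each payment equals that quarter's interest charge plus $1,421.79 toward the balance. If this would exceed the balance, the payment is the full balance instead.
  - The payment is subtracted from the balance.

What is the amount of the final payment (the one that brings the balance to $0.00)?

Quarter 1: $9,474.43 +$170.53 interest = $9,644.96; pay $1,592.32 → $8,052.64
Quarter 2: $8,052.64 +$144.94 interest = $8,197.58; pay $1,566.73 → $6,630.85
Quarter 3: $6,630.85 +$119.35 interest = $6,750.20; pay $1,541.14 → $5,209.06
Quarter 4: $5,209.06 +$93.76 interest = $5,302.82; pay $1,515.55 → $3,787.27
Quarter 5: $3,787.27 +$68.17 interest = $3,855.44; pay $1,489.96 → $2,365.48
Quarter 6: $2,365.48 +$42.57 interest = $2,408.05; pay $1,464.36 → $943.69
Quarter 7: $943.69 +$16.98 interest = $960.67; pay $960.67 → $0.00

$960.67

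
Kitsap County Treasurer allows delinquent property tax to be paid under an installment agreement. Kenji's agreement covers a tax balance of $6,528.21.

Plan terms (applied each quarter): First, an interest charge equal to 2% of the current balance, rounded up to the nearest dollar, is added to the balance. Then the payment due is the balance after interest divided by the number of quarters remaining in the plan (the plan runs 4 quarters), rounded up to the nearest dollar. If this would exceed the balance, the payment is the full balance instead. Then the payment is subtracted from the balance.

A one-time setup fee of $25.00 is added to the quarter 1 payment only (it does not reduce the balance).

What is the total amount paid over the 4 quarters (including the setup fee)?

# | Opening | Interest | Payment | Fee | End bal
1 | $6,528.21 | $131.00 | $1,665.00 | $25.00 | $4,994.21
2 | $4,994.21 | $100.00 | $1,699.00 | — | $3,395.21
3 | $3,395.21 | $68.00 | $1,732.00 | — | $1,731.21
4 | $1,731.21 | $35.00 | $1,766.21 | — | $0.00
Total paid: $6,887.21

$6,887.21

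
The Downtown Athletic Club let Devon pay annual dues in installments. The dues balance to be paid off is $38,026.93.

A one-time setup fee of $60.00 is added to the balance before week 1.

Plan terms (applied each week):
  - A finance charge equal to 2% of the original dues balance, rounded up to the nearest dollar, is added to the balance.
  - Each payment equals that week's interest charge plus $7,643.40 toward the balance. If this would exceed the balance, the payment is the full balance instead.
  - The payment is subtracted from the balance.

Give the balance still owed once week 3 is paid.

$15,156.73

Week 1: $38,086.93 +$761.00 interest = $38,847.93; pay $8,404.40 → $30,443.53
Week 2: $30,443.53 +$761.00 interest = $31,204.53; pay $8,404.40 → $22,800.13
Week 3: $22,800.13 +$761.00 interest = $23,561.13; pay $8,404.40 → $15,156.73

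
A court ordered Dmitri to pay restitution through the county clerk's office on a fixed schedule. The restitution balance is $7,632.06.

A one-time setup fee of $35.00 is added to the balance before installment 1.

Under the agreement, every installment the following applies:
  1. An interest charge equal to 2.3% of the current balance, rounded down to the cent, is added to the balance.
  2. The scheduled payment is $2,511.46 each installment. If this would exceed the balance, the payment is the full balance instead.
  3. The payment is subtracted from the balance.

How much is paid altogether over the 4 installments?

Installment 1: opening $7,667.06; interest $176.34 → $7,843.40; payment $2,511.46; balance $5,331.94
Installment 2: opening $5,331.94; interest $122.63 → $5,454.57; payment $2,511.46; balance $2,943.11
Installment 3: opening $2,943.11; interest $67.69 → $3,010.80; payment $2,511.46; balance $499.34
Installment 4: opening $499.34; interest $11.48 → $510.82; payment $510.82; balance $0.00
Total paid: $8,045.20

$8,045.20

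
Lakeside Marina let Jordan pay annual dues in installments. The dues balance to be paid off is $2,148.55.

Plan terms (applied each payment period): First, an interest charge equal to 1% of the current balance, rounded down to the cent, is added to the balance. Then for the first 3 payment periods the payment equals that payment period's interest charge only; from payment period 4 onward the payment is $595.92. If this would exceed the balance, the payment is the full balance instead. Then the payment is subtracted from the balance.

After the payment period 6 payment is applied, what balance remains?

Payment period 1: opening $2,148.55; interest $21.48 → $2,170.03; payment $21.48; balance $2,148.55
Payment period 2: opening $2,148.55; interest $21.48 → $2,170.03; payment $21.48; balance $2,148.55
Payment period 3: opening $2,148.55; interest $21.48 → $2,170.03; payment $21.48; balance $2,148.55
Payment period 4: opening $2,148.55; interest $21.48 → $2,170.03; payment $595.92; balance $1,574.11
Payment period 5: opening $1,574.11; interest $15.74 → $1,589.85; payment $595.92; balance $993.93
Payment period 6: opening $993.93; interest $9.93 → $1,003.86; payment $595.92; balance $407.94

$407.94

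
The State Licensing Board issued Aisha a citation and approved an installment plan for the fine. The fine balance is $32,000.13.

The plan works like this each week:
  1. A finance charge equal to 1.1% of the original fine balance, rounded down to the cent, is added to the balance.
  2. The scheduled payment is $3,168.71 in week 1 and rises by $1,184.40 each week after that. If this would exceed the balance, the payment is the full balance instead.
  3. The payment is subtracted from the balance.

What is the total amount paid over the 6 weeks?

Week 1: opening $32,000.13; interest $352.00 → $32,352.13; payment $3,168.71; balance $29,183.42
Week 2: opening $29,183.42; interest $352.00 → $29,535.42; payment $4,353.11; balance $25,182.31
Week 3: opening $25,182.31; interest $352.00 → $25,534.31; payment $5,537.51; balance $19,996.80
Week 4: opening $19,996.80; interest $352.00 → $20,348.80; payment $6,721.91; balance $13,626.89
Week 5: opening $13,626.89; interest $352.00 → $13,978.89; payment $7,906.31; balance $6,072.58
Week 6: opening $6,072.58; interest $352.00 → $6,424.58; payment $6,424.58; balance $0.00
Total paid: $34,112.13

$34,112.13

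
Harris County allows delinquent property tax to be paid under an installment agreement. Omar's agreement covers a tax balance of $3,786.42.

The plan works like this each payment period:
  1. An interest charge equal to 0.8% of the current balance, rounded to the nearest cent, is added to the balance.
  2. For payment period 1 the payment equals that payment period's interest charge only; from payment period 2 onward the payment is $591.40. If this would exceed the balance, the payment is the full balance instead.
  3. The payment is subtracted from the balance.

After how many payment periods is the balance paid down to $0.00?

8

Payment period 1: opening $3,786.42; interest $30.29 → $3,816.71; payment $30.29; balance $3,786.42
Payment period 2: opening $3,786.42; interest $30.29 → $3,816.71; payment $591.40; balance $3,225.31
Payment period 3: opening $3,225.31; interest $25.80 → $3,251.11; payment $591.40; balance $2,659.71
Payment period 4: opening $2,659.71; interest $21.28 → $2,680.99; payment $591.40; balance $2,089.59
Payment period 5: opening $2,089.59; interest $16.72 → $2,106.31; payment $591.40; balance $1,514.91
Payment period 6: opening $1,514.91; interest $12.12 → $1,527.03; payment $591.40; balance $935.63
Payment period 7: opening $935.63; interest $7.49 → $943.12; payment $591.40; balance $351.72
Payment period 8: opening $351.72; interest $2.81 → $354.53; payment $354.53; balance $0.00
Balance reaches $0.00 in payment period 8.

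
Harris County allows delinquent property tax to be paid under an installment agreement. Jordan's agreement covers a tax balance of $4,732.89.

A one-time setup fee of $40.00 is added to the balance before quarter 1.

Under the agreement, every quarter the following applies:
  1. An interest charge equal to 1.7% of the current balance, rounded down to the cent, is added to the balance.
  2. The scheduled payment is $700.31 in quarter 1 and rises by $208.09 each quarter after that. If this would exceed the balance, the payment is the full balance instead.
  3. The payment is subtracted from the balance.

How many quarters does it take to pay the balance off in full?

5

# | Opening | Interest | Payment | End bal
1 | $4,772.89 | $81.13 | $700.31 | $4,153.71
2 | $4,153.71 | $70.61 | $908.40 | $3,315.92
3 | $3,315.92 | $56.37 | $1,116.49 | $2,255.80
4 | $2,255.80 | $38.34 | $1,324.58 | $969.56
5 | $969.56 | $16.48 | $986.04 | $0.00
Balance reaches $0.00 in quarter 5.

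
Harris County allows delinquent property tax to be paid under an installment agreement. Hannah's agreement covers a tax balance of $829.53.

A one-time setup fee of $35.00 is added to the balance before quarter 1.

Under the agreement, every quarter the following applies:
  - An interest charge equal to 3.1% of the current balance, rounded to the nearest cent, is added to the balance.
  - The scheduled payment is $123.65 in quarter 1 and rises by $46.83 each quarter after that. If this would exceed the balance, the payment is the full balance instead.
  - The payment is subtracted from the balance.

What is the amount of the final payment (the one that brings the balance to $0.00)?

$177.24

Quarter 1: opening $864.53; interest $26.80 → $891.33; payment $123.65; balance $767.68
Quarter 2: opening $767.68; interest $23.80 → $791.48; payment $170.48; balance $621.00
Quarter 3: opening $621.00; interest $19.25 → $640.25; payment $217.31; balance $422.94
Quarter 4: opening $422.94; interest $13.11 → $436.05; payment $264.14; balance $171.91
Quarter 5: opening $171.91; interest $5.33 → $177.24; payment $177.24; balance $0.00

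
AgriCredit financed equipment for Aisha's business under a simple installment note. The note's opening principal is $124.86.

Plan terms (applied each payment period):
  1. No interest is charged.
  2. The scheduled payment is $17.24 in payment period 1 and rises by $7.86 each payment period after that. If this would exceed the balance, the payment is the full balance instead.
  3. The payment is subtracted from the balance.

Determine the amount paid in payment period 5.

$8.74

# | Opening | Payment | End bal
1 | $124.86 | $17.24 | $107.62
2 | $107.62 | $25.10 | $82.52
3 | $82.52 | $32.96 | $49.56
4 | $49.56 | $40.82 | $8.74
5 | $8.74 | $8.74 | $0.00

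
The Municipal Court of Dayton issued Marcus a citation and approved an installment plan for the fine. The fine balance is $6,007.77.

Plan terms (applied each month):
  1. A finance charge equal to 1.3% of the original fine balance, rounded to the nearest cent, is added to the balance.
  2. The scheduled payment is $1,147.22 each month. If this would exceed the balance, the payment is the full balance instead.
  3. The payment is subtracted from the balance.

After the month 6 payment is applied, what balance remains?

$0.00

Month 1: $6,007.77 +$78.10 interest = $6,085.87; pay $1,147.22 → $4,938.65
Month 2: $4,938.65 +$78.10 interest = $5,016.75; pay $1,147.22 → $3,869.53
Month 3: $3,869.53 +$78.10 interest = $3,947.63; pay $1,147.22 → $2,800.41
Month 4: $2,800.41 +$78.10 interest = $2,878.51; pay $1,147.22 → $1,731.29
Month 5: $1,731.29 +$78.10 interest = $1,809.39; pay $1,147.22 → $662.17
Month 6: $662.17 +$78.10 interest = $740.27; pay $740.27 → $0.00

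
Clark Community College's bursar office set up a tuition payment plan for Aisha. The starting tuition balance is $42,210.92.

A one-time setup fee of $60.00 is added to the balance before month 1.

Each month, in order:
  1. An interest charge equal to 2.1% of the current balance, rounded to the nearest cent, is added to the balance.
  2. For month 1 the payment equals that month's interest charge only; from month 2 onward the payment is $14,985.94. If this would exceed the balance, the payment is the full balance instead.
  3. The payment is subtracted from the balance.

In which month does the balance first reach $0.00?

4

# | Opening | Interest | Payment | End bal
1 | $42,270.92 | $887.69 | $887.69 | $42,270.92
2 | $42,270.92 | $887.69 | $14,985.94 | $28,172.67
3 | $28,172.67 | $591.63 | $14,985.94 | $13,778.36
4 | $13,778.36 | $289.35 | $14,067.71 | $0.00
Balance reaches $0.00 in month 4.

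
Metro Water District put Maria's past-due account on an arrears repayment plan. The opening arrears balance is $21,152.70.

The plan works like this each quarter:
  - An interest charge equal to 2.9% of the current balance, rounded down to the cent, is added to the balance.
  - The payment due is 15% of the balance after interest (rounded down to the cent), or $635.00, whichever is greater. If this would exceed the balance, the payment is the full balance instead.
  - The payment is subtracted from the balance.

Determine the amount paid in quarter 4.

$2,184.61

# | Opening | Interest | Payment | End bal
1 | $21,152.70 | $613.42 | $3,264.91 | $18,501.21
2 | $18,501.21 | $536.53 | $2,855.66 | $16,182.08
3 | $16,182.08 | $469.28 | $2,497.70 | $14,153.66
4 | $14,153.66 | $410.45 | $2,184.61 | $12,379.50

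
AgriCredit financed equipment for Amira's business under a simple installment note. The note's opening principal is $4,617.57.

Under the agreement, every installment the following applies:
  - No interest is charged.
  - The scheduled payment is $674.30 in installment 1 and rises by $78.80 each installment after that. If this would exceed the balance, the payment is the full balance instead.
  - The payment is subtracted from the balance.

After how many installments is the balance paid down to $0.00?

6

# | Opening | Payment | End bal
1 | $4,617.57 | $674.30 | $3,943.27
2 | $3,943.27 | $753.10 | $3,190.17
3 | $3,190.17 | $831.90 | $2,358.27
4 | $2,358.27 | $910.70 | $1,447.57
5 | $1,447.57 | $989.50 | $458.07
6 | $458.07 | $458.07 | $0.00
Balance reaches $0.00 in installment 6.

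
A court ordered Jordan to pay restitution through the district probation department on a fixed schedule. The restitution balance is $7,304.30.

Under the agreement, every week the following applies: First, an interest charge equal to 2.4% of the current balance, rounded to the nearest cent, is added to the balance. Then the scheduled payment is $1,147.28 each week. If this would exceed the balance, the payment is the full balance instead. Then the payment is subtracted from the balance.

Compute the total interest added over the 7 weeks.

$717.18

Week 1: $7,304.30 +$175.30 interest = $7,479.60; pay $1,147.28 → $6,332.32
Week 2: $6,332.32 +$151.98 interest = $6,484.30; pay $1,147.28 → $5,337.02
Week 3: $5,337.02 +$128.09 interest = $5,465.11; pay $1,147.28 → $4,317.83
Week 4: $4,317.83 +$103.63 interest = $4,421.46; pay $1,147.28 → $3,274.18
Week 5: $3,274.18 +$78.58 interest = $3,352.76; pay $1,147.28 → $2,205.48
Week 6: $2,205.48 +$52.93 interest = $2,258.41; pay $1,147.28 → $1,111.13
Week 7: $1,111.13 +$26.67 interest = $1,137.80; pay $1,137.80 → $0.00
Total interest: $175.30 + $151.98 + $128.09 + $103.63 + $78.58 + $52.93 + $26.67 = $717.18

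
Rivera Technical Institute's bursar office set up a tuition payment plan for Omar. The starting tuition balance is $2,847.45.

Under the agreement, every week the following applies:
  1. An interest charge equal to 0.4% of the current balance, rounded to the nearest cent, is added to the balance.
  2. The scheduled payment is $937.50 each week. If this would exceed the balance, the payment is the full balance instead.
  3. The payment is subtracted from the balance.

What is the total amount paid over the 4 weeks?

$2,870.73

Week 1: $2,847.45 +$11.39 interest = $2,858.84; pay $937.50 → $1,921.34
Week 2: $1,921.34 +$7.69 interest = $1,929.03; pay $937.50 → $991.53
Week 3: $991.53 +$3.97 interest = $995.50; pay $937.50 → $58.00
Week 4: $58.00 +$0.23 interest = $58.23; pay $58.23 → $0.00
Total paid: $2,870.73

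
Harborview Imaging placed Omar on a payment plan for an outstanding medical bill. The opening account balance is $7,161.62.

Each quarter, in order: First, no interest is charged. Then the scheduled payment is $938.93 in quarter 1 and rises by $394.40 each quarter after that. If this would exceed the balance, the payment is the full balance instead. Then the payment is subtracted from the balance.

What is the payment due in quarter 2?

$1,333.33

Quarter 1: opening $7,161.62; payment $938.93; balance $6,222.69
Quarter 2: opening $6,222.69; payment $1,333.33; balance $4,889.36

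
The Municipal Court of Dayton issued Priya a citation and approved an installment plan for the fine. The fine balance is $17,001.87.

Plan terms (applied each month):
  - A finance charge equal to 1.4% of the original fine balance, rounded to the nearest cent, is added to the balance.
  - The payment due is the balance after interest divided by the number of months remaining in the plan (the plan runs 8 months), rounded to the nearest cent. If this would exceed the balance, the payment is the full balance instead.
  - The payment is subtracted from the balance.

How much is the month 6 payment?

$2,415.12

Month 1: opening $17,001.87; interest $238.03 → $17,239.90; payment $2,154.99; balance $15,084.91
Month 2: opening $15,084.91; interest $238.03 → $15,322.94; payment $2,188.99; balance $13,133.95
Month 3: opening $13,133.95; interest $238.03 → $13,371.98; payment $2,228.66; balance $11,143.32
Month 4: opening $11,143.32; interest $238.03 → $11,381.35; payment $2,276.27; balance $9,105.08
Month 5: opening $9,105.08; interest $238.03 → $9,343.11; payment $2,335.78; balance $7,007.33
Month 6: opening $7,007.33; interest $238.03 → $7,245.36; payment $2,415.12; balance $4,830.24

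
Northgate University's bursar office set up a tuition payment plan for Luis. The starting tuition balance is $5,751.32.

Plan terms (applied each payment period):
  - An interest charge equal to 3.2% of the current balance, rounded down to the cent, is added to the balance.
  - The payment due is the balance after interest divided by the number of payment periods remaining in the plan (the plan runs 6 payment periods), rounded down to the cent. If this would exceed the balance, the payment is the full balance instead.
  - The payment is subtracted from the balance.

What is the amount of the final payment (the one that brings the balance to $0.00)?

$1,157.96

# | Opening | Interest | Payment | End bal
1 | $5,751.32 | $184.04 | $989.22 | $4,946.14
2 | $4,946.14 | $158.27 | $1,020.88 | $4,083.53
3 | $4,083.53 | $130.67 | $1,053.55 | $3,160.65
4 | $3,160.65 | $101.14 | $1,087.26 | $2,174.53
5 | $2,174.53 | $69.58 | $1,122.05 | $1,122.06
6 | $1,122.06 | $35.90 | $1,157.96 | $0.00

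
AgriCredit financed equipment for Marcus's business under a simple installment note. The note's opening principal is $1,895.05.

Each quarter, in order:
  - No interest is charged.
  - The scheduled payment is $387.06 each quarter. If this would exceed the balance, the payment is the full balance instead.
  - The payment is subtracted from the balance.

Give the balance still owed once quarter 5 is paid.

$0.00

Quarter 1: opening $1,895.05; payment $387.06; balance $1,507.99
Quarter 2: opening $1,507.99; payment $387.06; balance $1,120.93
Quarter 3: opening $1,120.93; payment $387.06; balance $733.87
Quarter 4: opening $733.87; payment $387.06; balance $346.81
Quarter 5: opening $346.81; payment $346.81; balance $0.00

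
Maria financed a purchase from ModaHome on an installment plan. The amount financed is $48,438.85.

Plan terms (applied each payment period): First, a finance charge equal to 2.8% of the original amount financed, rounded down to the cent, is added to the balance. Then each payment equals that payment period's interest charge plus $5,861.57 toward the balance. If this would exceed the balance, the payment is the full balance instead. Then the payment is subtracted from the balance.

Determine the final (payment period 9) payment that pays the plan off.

$2,902.57

Payment period 1: $48,438.85 +$1,356.28 interest = $49,795.13; pay $7,217.85 → $42,577.28
Payment period 2: $42,577.28 +$1,356.28 interest = $43,933.56; pay $7,217.85 → $36,715.71
Payment period 3: $36,715.71 +$1,356.28 interest = $38,071.99; pay $7,217.85 → $30,854.14
Payment period 4: $30,854.14 +$1,356.28 interest = $32,210.42; pay $7,217.85 → $24,992.57
Payment period 5: $24,992.57 +$1,356.28 interest = $26,348.85; pay $7,217.85 → $19,131.00
Payment period 6: $19,131.00 +$1,356.28 interest = $20,487.28; pay $7,217.85 → $13,269.43
Payment period 7: $13,269.43 +$1,356.28 interest = $14,625.71; pay $7,217.85 → $7,407.86
Payment period 8: $7,407.86 +$1,356.28 interest = $8,764.14; pay $7,217.85 → $1,546.29
Payment period 9: $1,546.29 +$1,356.28 interest = $2,902.57; pay $2,902.57 → $0.00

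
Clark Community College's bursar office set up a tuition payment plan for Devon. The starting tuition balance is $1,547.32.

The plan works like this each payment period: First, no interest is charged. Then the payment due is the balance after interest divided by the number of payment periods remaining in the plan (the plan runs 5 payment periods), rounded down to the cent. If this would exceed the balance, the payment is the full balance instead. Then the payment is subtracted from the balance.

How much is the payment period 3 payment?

Payment period 1: $1,547.32 − $309.46 → $1,237.86
Payment period 2: $1,237.86 − $309.46 → $928.40
Payment period 3: $928.40 − $309.46 → $618.94

$309.46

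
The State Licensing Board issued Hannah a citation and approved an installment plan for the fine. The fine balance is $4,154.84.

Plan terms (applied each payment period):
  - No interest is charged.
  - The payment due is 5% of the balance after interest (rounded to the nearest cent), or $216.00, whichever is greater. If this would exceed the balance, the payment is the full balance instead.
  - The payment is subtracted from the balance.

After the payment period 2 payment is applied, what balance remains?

Payment period 1: $4,154.84 − $216.00 → $3,938.84
Payment period 2: $3,938.84 − $216.00 → $3,722.84

$3,722.84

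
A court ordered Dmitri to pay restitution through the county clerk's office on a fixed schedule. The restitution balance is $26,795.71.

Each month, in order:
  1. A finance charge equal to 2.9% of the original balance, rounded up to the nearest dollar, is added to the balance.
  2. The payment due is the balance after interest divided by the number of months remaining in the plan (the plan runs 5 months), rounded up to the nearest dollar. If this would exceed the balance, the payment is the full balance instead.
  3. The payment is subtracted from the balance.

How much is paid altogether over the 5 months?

$30,685.71

Month 1: opening $26,795.71; interest $778.00 → $27,573.71; payment $5,515.00; balance $22,058.71
Month 2: opening $22,058.71; interest $778.00 → $22,836.71; payment $5,710.00; balance $17,126.71
Month 3: opening $17,126.71; interest $778.00 → $17,904.71; payment $5,969.00; balance $11,935.71
Month 4: opening $11,935.71; interest $778.00 → $12,713.71; payment $6,357.00; balance $6,356.71
Month 5: opening $6,356.71; interest $778.00 → $7,134.71; payment $7,134.71; balance $0.00
Total paid: $30,685.71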